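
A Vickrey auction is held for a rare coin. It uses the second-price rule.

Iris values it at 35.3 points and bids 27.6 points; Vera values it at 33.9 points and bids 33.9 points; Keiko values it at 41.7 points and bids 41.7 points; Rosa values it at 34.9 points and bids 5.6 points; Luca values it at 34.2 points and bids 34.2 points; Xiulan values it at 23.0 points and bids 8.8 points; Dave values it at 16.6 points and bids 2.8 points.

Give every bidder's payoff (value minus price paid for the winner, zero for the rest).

Sorted high to low: Keiko 41.7 points, then Luca 34.2 points, then Vera 33.9 points, then Iris 27.6 points, then Xiulan 8.8 points, then Rosa 5.6 points, then Dave 2.8 points.
Keiko has the top bid and wins; the price is the second-highest bid, 34.2 points.
Keiko's payoff = 41.7 points − 34.2 points = 7.5 points. All other bidders lose, so their payoff is 0.

Payoffs: Iris 0.0 points, Vera 0.0 points, Keiko 7.5 points, Rosa 0.0 points, Luca 0.0 points, Xiulan 0.0 points, Dave 0.0 points.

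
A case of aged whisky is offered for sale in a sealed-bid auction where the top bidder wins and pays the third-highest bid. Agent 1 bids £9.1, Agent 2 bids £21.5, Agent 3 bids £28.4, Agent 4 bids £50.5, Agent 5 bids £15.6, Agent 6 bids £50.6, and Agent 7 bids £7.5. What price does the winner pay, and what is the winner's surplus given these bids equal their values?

Price £28.4; surplus £22.2.

Sorted high to low: Agent 6 £50.6; Agent 4 £50.5; Agent 3 £28.4; Agent 2 £21.5; Agent 5 £15.6; Agent 1 £9.1; Agent 7 £7.5.
Agent 6 is the highest bidder, so Agent 6 wins.
Under the third-price rule, the price is the third-highest bid: £28.4.
Surplus = £50.6 − £28.4 = £22.2.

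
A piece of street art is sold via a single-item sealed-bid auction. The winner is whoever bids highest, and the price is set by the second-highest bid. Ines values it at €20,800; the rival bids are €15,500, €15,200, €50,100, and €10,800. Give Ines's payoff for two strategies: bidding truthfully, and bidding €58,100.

The highest competing bid is €50,100.
Bidding truthfully at €20,800: the top bid is €50,100 (a rival), so Ines loses. Payoff = €0.
Bidding €58,100: Ines has the top bid, wins, and pays the second-highest bid €50,100. Payoff = €20,800 − €50,100 = -€29,300.

Truthful: €0; alternative: -€29,300.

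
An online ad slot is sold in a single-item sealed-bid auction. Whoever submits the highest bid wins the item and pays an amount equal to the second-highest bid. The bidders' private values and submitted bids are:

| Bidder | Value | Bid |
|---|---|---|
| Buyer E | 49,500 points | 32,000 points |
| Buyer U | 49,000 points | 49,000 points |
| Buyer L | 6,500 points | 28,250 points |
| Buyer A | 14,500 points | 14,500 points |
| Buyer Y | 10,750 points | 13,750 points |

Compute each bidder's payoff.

Buyer E 0 points, Buyer U 17,000 points, Buyer L 0 points, Buyer A 0 points, Buyer Y 0 points.

Bids in descending order: Buyer U 49,000 points; Buyer E 32,000 points; Buyer L 28,250 points; Buyer A 14,500 points; Buyer Y 13,750 points.
Buyer U has the top bid and wins; the price is the second-highest bid, 32,000 points.
Buyer U's payoff = 49,000 points − 32,000 points = 17,000 points. All other bidders lose, so their payoff is 0.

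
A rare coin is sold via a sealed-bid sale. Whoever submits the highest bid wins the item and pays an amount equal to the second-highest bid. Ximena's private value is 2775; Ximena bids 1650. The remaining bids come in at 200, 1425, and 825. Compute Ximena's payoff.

Highest competing bid: 1425.
Ximena's bid 1650 is the highest overall, so Ximena wins and pays the second-highest bid, 1425.
Payoff = value − price = 2775 − 1425 = 1350.

Payoff = 1350.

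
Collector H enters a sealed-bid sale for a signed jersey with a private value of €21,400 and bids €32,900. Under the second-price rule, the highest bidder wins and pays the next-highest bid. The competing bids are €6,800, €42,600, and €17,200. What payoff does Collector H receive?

Collector H's payoff: €0.

Highest competing bid: €42,600.
Collector H's bid €32,900 is not the highest, so Collector H loses, pays nothing, and earns zero payoff.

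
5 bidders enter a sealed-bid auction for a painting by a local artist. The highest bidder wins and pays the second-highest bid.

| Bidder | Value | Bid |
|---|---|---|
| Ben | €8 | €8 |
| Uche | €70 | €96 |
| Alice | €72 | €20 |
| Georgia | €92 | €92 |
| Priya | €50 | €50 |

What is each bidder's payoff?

Ben €0, Uche -€22, Alice €0, Georgia €0, Priya €0.

Ordered from highest: Uche €96; Georgia €92; Priya €50; Alice €20; Ben €8.
Uche has the top bid and wins; the price is the second-highest bid, €92.
Uche's payoff = €70 − €92 = -€22. All other bidders lose, so their payoff is 0.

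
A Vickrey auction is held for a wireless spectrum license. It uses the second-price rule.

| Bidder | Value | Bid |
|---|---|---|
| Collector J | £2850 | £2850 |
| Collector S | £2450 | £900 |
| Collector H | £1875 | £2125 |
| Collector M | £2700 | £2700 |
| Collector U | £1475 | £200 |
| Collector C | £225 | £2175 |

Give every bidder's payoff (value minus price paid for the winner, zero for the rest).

Payoffs: Collector J £150, Collector S £0, Collector H £0, Collector M £0, Collector U £0, Collector C £0.

Sorted high to low: Collector J £2850, then Collector M £2700, then Collector C £2175, then Collector H £2125, then Collector S £900, then Collector U £200.
Collector J has the top bid and wins; the price is the second-highest bid, £2700.
Collector J's payoff = £2850 − £2700 = £150. All other bidders lose, so their payoff is 0.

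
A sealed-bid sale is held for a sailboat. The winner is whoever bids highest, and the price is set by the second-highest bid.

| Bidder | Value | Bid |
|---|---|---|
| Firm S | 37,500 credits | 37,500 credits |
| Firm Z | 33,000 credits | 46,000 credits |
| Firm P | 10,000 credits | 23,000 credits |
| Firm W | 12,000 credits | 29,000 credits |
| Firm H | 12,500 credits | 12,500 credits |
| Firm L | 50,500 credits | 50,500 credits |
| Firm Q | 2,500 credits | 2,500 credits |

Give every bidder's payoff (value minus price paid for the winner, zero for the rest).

Payoffs: Firm S 0 credits, Firm Z 0 credits, Firm P 0 credits, Firm W 0 credits, Firm H 0 credits, Firm L 4,500 credits, Firm Q 0 credits.

Ranking the bids: Firm L 50,500 credits; Firm Z 46,000 credits; Firm S 37,500 credits; Firm W 29,000 credits; Firm P 23,000 credits; Firm H 12,500 credits; Firm Q 2,500 credits.
Firm L has the top bid and wins; the price is the second-highest bid, 46,000 credits.
Firm L's payoff = 50,500 credits − 46,000 credits = 4,500 credits. All other bidders lose, so their payoff is 0.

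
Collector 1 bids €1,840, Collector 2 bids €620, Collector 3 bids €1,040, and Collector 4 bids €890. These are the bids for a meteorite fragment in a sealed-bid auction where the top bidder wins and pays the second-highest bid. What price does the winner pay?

€1,040

Ordered from highest: Collector 1 €1,840 > Collector 3 €1,040 > Collector 4 €890 > Collector 2 €620.
Collector 1 is the highest bidder, so Collector 1 wins.
Under the second-price rule, the price is the second-highest bid: €1,040.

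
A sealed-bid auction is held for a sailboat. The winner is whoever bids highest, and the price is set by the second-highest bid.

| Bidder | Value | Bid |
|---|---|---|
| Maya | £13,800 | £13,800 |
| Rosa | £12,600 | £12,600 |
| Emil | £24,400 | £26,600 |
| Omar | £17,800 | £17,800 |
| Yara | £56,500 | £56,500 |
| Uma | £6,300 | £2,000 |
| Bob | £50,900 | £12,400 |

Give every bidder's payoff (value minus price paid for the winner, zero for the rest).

Ranking the bids: Yara £56,500, then Emil £26,600, then Omar £17,800, then Maya £13,800, then Rosa £12,600, then Bob £12,400, then Uma £2,000.
Yara has the top bid and wins; the price is the second-highest bid, £26,600.
Yara's payoff = £56,500 − £26,600 = £29,900. All other bidders lose, so their payoff is 0.

Payoffs: Maya £0, Rosa £0, Emil £0, Omar £0, Yara £29,900, Uma £0, Bob £0.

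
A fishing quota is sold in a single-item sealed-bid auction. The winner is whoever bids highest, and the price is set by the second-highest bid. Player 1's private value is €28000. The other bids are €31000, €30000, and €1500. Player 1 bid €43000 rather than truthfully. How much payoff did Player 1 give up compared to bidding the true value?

The highest competing bid is €31000.
Bidding truthfully at €28000: the top bid is €31000 (a rival), so Player 1 loses. Payoff = €0.
Bidding €43000: Player 1 has the top bid, wins, and pays the second-highest bid €31000. Payoff = €28000 − €31000 = -€3000.
Regret = truthful payoff − actual payoff = €0 − -€3000 = €3000.

Regret: €3000.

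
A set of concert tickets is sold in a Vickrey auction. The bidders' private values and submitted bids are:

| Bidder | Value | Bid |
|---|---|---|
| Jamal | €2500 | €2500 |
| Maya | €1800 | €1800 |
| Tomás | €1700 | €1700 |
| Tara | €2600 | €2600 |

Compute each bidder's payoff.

Sorted high to low: Tara €2600 > Jamal €2500 > Maya €1800 > Tomás €1700.
Tara has the top bid and wins; the price is the second-highest bid, €2500.
Tara's payoff = €2600 − €2500 = €100. All other bidders lose, so their payoff is 0.

Jamal €0, Maya €0, Tomás €0, Tara €100.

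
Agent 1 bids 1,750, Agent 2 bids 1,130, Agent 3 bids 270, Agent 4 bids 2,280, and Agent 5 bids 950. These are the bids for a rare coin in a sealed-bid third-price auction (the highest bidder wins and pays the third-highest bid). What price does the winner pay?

The winner pays 1,130.

Bids in descending order: Agent 4 2,280 > Agent 1 1,750 > Agent 2 1,130 > Agent 5 950 > Agent 3 270.
Agent 4 is the highest bidder, so Agent 4 wins.
Under the third-price rule, the price is the third-highest bid: 1,130.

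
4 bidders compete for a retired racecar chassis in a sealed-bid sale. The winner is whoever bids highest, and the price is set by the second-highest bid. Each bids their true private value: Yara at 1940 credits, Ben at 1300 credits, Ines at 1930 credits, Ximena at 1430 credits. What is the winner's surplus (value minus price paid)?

Sorted high to low: Yara 1940 credits, then Ines 1930 credits, then Ximena 1430 credits, then Ben 1300 credits.
Yara wins with the top bid and pays the second-highest, 1930 credits.
Surplus = 1940 credits − 1930 credits = 10 credits.

10 credits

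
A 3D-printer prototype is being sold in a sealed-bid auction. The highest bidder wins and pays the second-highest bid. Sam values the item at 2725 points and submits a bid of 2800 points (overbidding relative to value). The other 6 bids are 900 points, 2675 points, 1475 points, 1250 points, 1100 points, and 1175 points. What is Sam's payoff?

Highest competing bid: 2675 points.
Sam's bid 2800 points is the highest overall, so Sam wins and pays the second-highest bid, 2675 points.
Payoff = value − price = 2725 points − 2675 points = 50 points.

Sam's payoff: 50 points.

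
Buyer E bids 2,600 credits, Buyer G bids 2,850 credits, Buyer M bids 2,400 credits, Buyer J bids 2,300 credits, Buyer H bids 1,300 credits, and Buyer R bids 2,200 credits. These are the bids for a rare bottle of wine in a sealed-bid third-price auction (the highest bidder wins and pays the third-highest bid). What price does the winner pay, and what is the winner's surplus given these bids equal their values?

Sorted high to low: Buyer G 2,850 credits; Buyer E 2,600 credits; Buyer M 2,400 credits; Buyer J 2,300 credits; Buyer R 2,200 credits; Buyer H 1,300 credits.
Buyer G is the highest bidder, so Buyer G wins.
Under the third-price rule, the price is the third-highest bid: 2,400 credits.
Surplus = 2,850 credits − 2,400 credits = 450 credits.

Price 2,400 credits; surplus 450 credits.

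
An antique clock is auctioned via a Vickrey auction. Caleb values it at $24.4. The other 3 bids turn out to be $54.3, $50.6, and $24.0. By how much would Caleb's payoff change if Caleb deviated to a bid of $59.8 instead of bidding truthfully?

Payoff change: -$29.9.

The highest competing bid is $54.3.
Bidding truthfully at $24.4: the top bid is $54.3 (a rival), so Caleb loses. Payoff = $0.0.
Bidding $59.8: Caleb has the top bid, wins, and pays the second-highest bid $54.3. Payoff = $24.4 − $54.3 = -$29.9.
Change = -$29.9 − $0.0 = -$29.9.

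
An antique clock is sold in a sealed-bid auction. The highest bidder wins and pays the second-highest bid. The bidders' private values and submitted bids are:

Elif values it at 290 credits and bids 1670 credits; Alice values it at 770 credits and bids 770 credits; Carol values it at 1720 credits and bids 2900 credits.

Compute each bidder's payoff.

Bids in descending order: Carol 2900 credits > Elif 1670 credits > Alice 770 credits.
Carol has the top bid and wins; the price is the second-highest bid, 1670 credits.
Carol's payoff = 1720 credits − 1670 credits = 50 credits. All other bidders lose, so their payoff is 0.

Elif 0 credits, Alice 0 credits, Carol 50 credits.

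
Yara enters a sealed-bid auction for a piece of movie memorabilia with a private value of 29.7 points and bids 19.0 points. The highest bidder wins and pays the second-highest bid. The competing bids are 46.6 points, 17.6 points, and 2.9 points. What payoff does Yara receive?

Highest competing bid: 46.6 points.
Yara's bid 19.0 points is not the highest, so Yara loses, pays nothing, and earns zero payoff.

0.0 points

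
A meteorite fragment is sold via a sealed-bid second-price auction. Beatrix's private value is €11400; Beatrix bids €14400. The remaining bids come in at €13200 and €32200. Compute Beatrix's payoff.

Highest competing bid: €32200.
Beatrix's bid €14400 is not the highest, so Beatrix loses, pays nothing, and earns zero payoff.

Beatrix's payoff: €0.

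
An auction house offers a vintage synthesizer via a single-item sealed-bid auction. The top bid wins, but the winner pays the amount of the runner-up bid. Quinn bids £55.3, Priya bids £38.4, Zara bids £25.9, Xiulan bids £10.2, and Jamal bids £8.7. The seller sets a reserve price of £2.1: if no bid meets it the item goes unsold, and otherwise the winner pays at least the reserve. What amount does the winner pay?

The winner pays £38.4.

Ranking the bids: Quinn £55.3 > Priya £38.4 > Zara £25.9 > Xiulan £10.2 > Jamal £8.7.
Quinn has the highest bid, so Quinn wins.
The second-highest bid is £38.4, which exceeds the reserve, so that sets the price.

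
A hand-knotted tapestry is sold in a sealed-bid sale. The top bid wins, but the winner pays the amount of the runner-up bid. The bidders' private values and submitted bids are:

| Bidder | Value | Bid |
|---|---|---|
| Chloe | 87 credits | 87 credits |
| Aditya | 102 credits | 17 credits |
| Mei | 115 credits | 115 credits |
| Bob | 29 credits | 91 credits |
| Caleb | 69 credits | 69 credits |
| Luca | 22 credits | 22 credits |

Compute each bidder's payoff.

Payoffs: Chloe 0 credits, Aditya 0 credits, Mei 24 credits, Bob 0 credits, Caleb 0 credits, Luca 0 credits.

Sorted high to low: Mei 115 credits, then Bob 91 credits, then Chloe 87 credits, then Caleb 69 credits, then Luca 22 credits, then Aditya 17 credits.
Mei has the top bid and wins; the price is the second-highest bid, 91 credits.
Mei's payoff = 115 credits − 91 credits = 24 credits. All other bidders lose, so their payoff is 0.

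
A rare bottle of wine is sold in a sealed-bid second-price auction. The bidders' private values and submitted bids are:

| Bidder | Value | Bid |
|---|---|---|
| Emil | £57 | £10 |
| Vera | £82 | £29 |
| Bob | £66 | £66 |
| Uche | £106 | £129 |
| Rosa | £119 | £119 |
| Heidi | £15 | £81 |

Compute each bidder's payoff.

Emil £0, Vera £0, Bob £0, Uche -£13, Rosa £0, Heidi £0.

Ordered from highest: Uche £129 > Rosa £119 > Heidi £81 > Bob £66 > Vera £29 > Emil £10.
Uche has the top bid and wins; the price is the second-highest bid, £119.
Uche's payoff = £106 − £119 = -£13. All other bidders lose, so their payoff is 0.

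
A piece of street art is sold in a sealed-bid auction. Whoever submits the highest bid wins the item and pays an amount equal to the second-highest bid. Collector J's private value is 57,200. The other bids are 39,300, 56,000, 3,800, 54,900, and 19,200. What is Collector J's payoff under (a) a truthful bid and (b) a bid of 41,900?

(a) 1,200  (b) 0

The highest competing bid is 56,000.
Bidding truthfully at 57,200: Collector J has the top bid, wins, and pays the second-highest bid 56,000. Payoff = 57,200 − 56,000 = 1,200.
Bidding 41,900: the top bid is 56,000 (a rival), so Collector J loses. Payoff = 0.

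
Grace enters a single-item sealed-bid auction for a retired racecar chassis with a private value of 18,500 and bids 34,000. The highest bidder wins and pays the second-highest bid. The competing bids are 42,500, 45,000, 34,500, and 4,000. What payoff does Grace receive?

Payoff = 0.

Highest competing bid: 45,000.
Grace's bid 34,000 is not the highest, so Grace loses, pays nothing, and earns zero payoff.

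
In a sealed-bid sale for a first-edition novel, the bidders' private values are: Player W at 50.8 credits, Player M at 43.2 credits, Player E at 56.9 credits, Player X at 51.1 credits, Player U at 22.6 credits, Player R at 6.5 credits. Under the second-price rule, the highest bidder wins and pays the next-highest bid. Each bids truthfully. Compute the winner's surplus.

Sorted high to low: Player E 56.9 credits > Player X 51.1 credits > Player W 50.8 credits > Player M 43.2 credits > Player U 22.6 credits > Player R 6.5 credits.
Player E wins with the top bid and pays the second-highest, 51.1 credits.
Surplus = 56.9 credits − 51.1 credits = 5.8 credits.

Winner's surplus: 5.8 credits.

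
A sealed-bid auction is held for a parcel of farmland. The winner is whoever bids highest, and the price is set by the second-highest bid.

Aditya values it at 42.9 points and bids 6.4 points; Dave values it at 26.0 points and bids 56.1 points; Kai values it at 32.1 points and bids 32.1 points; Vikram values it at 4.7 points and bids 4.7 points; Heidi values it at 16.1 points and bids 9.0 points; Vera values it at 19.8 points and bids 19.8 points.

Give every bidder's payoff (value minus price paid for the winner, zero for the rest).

Sorted high to low: Dave 56.1 points > Kai 32.1 points > Vera 19.8 points > Heidi 9.0 points > Aditya 6.4 points > Vikram 4.7 points.
Dave has the top bid and wins; the price is the second-highest bid, 32.1 points.
Dave's payoff = 26.0 points − 32.1 points = -6.1 points. All other bidders lose, so their payoff is 0.

Aditya 0.0 points, Dave -6.1 points, Kai 0.0 points, Vikram 0.0 points, Heidi 0.0 points, Vera 0.0 points.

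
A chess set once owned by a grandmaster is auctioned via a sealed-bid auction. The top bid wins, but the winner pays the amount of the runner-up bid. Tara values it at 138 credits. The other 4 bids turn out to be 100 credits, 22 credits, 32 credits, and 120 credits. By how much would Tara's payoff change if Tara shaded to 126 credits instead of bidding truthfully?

Payoff change: 0 credits.

The highest competing bid is 120 credits.
Bidding truthfully at 138 credits: Tara has the top bid, wins, and pays the second-highest bid 120 credits. Payoff = 138 credits − 120 credits = 18 credits.
Bidding 126 credits: Tara has the top bid, wins, and pays the second-highest bid 120 credits. Payoff = 138 credits − 120 credits = 18 credits.
Change = 18 credits − 18 credits = 0 credits.
The bid only affects whether you win, not the price — here both bids land on the same side of the top rival bid, so the deviation is payoff-neutral.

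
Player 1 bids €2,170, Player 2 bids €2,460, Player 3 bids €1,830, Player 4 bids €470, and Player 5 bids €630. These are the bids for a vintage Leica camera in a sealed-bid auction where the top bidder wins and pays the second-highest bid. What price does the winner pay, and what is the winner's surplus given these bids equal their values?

The winner pays €2,170 for a surplus of €290.

Ordered from highest: Player 2 €2,460 > Player 1 €2,170 > Player 3 €1,830 > Player 5 €630 > Player 4 €470.
Player 2 is the highest bidder, so Player 2 wins.
Under the second-price rule, the price is the second-highest bid: €2,170.
Surplus = €2,460 − €2,170 = €290.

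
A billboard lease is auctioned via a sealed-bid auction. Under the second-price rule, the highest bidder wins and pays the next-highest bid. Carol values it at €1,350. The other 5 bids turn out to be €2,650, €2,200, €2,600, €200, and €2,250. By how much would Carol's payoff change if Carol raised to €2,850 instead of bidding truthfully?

The highest competing bid is €2,650.
Bidding truthfully at €1,350: the top bid is €2,650 (a rival), so Carol loses. Payoff = €0.
Bidding €2,850: Carol has the top bid, wins, and pays the second-highest bid €2,650. Payoff = €1,350 − €2,650 = -€1,300.
Change = -€1,300 − €0 = -€1,300.
This is the dominant-strategy logic: truthful bidding weakly beats any alternative.

Payoff change: -€1,300.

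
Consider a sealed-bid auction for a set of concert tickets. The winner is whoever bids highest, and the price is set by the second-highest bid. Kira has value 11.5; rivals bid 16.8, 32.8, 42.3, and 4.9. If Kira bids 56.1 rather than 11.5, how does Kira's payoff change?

Payoff change: -30.8.

The highest competing bid is 42.3.
Bidding truthfully at 11.5: the top bid is 42.3 (a rival), so Kira loses. Payoff = 0.0.
Bidding 56.1: Kira has the top bid, wins, and pays the second-highest bid 42.3. Payoff = 11.5 − 42.3 = -30.8.
Change = -30.8 − 0.0 = -30.8.
Deviating from a truthful bid can only lose payoff in a second-price auction — never gain.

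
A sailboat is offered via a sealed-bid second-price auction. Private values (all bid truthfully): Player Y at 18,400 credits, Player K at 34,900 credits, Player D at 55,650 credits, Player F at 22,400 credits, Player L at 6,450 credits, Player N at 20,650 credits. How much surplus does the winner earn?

Ranking the bids: Player D 55,650 credits > Player K 34,900 credits > Player F 22,400 credits > Player N 20,650 credits > Player Y 18,400 credits > Player L 6,450 credits.
Player D wins with the top bid and pays the second-highest, 34,900 credits.
Surplus = 55,650 credits − 34,900 credits = 20,750 credits.

Surplus = 20,750 credits.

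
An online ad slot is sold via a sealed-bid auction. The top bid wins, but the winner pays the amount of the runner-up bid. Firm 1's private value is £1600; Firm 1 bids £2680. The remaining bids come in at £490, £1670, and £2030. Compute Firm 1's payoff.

Highest competing bid: £2030.
Firm 1's bid £2680 is the highest overall, so Firm 1 wins and pays the second-highest bid, £2030.
Payoff = value − price = £1600 − £2030 = -£430.

The bidder's payoff: -£430.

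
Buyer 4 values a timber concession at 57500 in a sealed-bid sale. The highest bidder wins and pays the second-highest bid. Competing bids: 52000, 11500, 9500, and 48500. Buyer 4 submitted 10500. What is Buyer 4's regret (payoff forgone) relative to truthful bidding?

Regret: 5500.

The highest competing bid is 52000.
Bidding truthfully at 57500: Buyer 4 has the top bid, wins, and pays the second-highest bid 52000. Payoff = 57500 − 52000 = 5500.
Bidding 10500: the top bid is 52000 (a rival), so Buyer 4 loses. Payoff = 0.
Regret = truthful payoff − actual payoff = 5500 − 0 = 5500.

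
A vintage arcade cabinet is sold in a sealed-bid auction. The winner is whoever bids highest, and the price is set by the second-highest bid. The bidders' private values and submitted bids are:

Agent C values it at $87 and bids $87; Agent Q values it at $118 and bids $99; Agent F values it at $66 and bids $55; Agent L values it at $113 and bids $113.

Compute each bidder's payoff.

Payoffs: Agent C $0, Agent Q $0, Agent F $0, Agent L $14.

Sorted high to low: Agent L $113; Agent Q $99; Agent C $87; Agent F $55.
Agent L has the top bid and wins; the price is the second-highest bid, $99.
Agent L's payoff = $113 − $99 = $14. All other bidders lose, so their payoff is 0.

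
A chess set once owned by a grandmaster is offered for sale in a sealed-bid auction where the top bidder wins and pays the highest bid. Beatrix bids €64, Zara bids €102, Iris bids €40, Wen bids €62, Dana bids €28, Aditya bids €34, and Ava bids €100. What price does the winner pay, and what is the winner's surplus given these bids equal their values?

The winner pays €102 for a surplus of €0.

Sorted high to low: Zara €102 > Ava €100 > Beatrix €64 > Wen €62 > Iris €40 > Aditya €34 > Dana €28.
Zara is the highest bidder, so Zara wins.
Under the first-price rule, the price is the highest bid: €102.
Surplus = €102 − €102 = €0.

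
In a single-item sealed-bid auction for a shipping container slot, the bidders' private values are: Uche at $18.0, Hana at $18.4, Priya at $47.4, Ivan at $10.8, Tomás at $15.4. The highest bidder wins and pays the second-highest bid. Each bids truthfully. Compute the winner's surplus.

Ranking the bids: Priya $47.4 > Hana $18.4 > Uche $18.0 > Tomás $15.4 > Ivan $10.8.
Priya wins with the top bid and pays the second-highest, $18.4.
Surplus = $47.4 − $18.4 = $29.0.

Winner's surplus: $29.0.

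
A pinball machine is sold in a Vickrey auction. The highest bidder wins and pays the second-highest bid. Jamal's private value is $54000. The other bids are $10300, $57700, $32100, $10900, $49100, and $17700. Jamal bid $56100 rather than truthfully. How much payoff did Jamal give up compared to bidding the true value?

Payoff forgone: $0.

The highest competing bid is $57700.
Bidding truthfully at $54000: the top bid is $57700 (a rival), so Jamal loses. Payoff = $0.
Bidding $56100: the top bid is $57700 (a rival), so Jamal loses. Payoff = $0.
Regret = truthful payoff − actual payoff = $0 − $0 = $0.
The bid only affects whether you win, not the price — here both bids land on the same side of the top rival bid, so the deviation is payoff-neutral.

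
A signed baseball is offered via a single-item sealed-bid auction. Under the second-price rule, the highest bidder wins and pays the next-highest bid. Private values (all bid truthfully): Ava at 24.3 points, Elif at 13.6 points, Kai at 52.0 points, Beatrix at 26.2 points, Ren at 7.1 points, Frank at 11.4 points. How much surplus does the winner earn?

Winner's surplus: 25.8 points.

Ordered from highest: Kai 52.0 points, then Beatrix 26.2 points, then Ava 24.3 points, then Elif 13.6 points, then Frank 11.4 points, then Ren 7.1 points.
Kai wins with the top bid and pays the second-highest, 26.2 points.
Surplus = 52.0 points − 26.2 points = 25.8 points.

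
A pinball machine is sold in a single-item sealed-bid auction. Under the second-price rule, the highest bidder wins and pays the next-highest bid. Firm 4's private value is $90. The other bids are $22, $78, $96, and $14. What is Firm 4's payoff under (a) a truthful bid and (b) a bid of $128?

Truthful: $0; alternative: -$6.

The highest competing bid is $96.
Bidding truthfully at $90: the top bid is $96 (a rival), so Firm 4 loses. Payoff = $0.
Bidding $128: Firm 4 has the top bid, wins, and pays the second-highest bid $96. Payoff = $90 − $96 = -$6.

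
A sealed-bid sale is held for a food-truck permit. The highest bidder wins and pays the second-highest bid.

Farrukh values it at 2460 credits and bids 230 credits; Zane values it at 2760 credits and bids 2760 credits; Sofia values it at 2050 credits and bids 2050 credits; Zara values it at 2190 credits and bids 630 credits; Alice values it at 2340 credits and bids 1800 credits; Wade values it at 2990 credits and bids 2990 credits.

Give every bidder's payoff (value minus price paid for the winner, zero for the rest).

Farrukh 0 credits, Zane 0 credits, Sofia 0 credits, Zara 0 credits, Alice 0 credits, Wade 230 credits.

Bids in descending order: Wade 2990 credits; Zane 2760 credits; Sofia 2050 credits; Alice 1800 credits; Zara 630 credits; Farrukh 230 credits.
Wade has the top bid and wins; the price is the second-highest bid, 2760 credits.
Wade's payoff = 2990 credits − 2760 credits = 230 credits. All other bidders lose, so their payoff is 0.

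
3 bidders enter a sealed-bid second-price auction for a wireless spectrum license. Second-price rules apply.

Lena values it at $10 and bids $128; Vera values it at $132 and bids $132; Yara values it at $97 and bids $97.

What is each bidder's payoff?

Sorted high to low: Vera $132, then Lena $128, then Yara $97.
Vera has the top bid and wins; the price is the second-highest bid, $128.
Vera's payoff = $132 − $128 = $4. All other bidders lose, so their payoff is 0.

Lena $0, Vera $4, Yara $0.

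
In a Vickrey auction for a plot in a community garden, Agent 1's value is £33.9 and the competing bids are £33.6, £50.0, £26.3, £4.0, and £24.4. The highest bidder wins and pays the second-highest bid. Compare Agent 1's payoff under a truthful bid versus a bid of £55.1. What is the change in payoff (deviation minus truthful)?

-£16.1

The highest competing bid is £50.0.
Bidding truthfully at £33.9: the top bid is £50.0 (a rival), so Agent 1 loses. Payoff = £0.0.
Bidding £55.1: Agent 1 has the top bid, wins, and pays the second-highest bid £50.0. Payoff = £33.9 − £50.0 = -£16.1.
Change = -£16.1 − £0.0 = -£16.1.
Deviating from a truthful bid can only lose payoff in a second-price auction — never gain.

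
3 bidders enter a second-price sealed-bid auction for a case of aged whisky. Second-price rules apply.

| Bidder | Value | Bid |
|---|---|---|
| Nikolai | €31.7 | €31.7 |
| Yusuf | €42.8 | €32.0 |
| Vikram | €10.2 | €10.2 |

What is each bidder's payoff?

Bids in descending order: Yusuf €32.0, then Nikolai €31.7, then Vikram €10.2.
Yusuf has the top bid and wins; the price is the second-highest bid, €31.7.
Yusuf's payoff = €42.8 − €31.7 = €11.1. All other bidders lose, so their payoff is 0.

Nikolai €0.0, Yusuf €11.1, Vikram €0.0.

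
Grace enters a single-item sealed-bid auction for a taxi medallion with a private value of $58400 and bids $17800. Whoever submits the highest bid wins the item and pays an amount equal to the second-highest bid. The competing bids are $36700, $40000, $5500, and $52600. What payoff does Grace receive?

Payoff = $0.

Highest competing bid: $52600.
Grace's bid $17800 is not the highest, so Grace loses, pays nothing, and earns zero payoff.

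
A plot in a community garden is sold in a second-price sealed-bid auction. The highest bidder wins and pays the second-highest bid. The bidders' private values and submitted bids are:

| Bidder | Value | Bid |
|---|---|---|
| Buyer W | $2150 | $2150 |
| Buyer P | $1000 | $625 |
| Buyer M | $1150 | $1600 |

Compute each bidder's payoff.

Ranking the bids: Buyer W $2150 > Buyer M $1600 > Buyer P $625.
Buyer W has the top bid and wins; the price is the second-highest bid, $1600.
Buyer W's payoff = $2150 − $1600 = $550. All other bidders lose, so their payoff is 0.

Buyer W $550, Buyer P $0, Buyer M $0.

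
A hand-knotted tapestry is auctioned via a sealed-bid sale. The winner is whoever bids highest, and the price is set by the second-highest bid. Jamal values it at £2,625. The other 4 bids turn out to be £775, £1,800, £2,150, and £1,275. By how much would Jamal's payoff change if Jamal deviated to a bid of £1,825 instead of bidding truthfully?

The highest competing bid is £2,150.
Bidding truthfully at £2,625: Jamal has the top bid, wins, and pays the second-highest bid £2,150. Payoff = £2,625 − £2,150 = £475.
Bidding £1,825: the top bid is £2,150 (a rival), so Jamal loses. Payoff = £0.
Change = £0 − £475 = -£475.

Change in payoff: -£475.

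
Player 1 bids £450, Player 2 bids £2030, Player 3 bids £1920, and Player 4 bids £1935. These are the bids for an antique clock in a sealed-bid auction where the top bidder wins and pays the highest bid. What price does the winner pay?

The winner pays £2030.

Sorted high to low: Player 2 £2030 > Player 4 £1935 > Player 3 £1920 > Player 1 £450.
Player 2 is the highest bidder, so Player 2 wins.
Under the first-price rule, the price is the highest bid: £2030.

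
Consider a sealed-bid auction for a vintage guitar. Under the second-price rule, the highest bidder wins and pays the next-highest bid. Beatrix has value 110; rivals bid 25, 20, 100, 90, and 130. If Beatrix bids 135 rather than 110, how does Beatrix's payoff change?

The highest competing bid is 130.
Bidding truthfully at 110: the top bid is 130 (a rival), so Beatrix loses. Payoff = 0.
Bidding 135: Beatrix has the top bid, wins, and pays the second-highest bid 130. Payoff = 110 − 130 = -20.
Change = -20 − 0 = -20.

Change in payoff: -20.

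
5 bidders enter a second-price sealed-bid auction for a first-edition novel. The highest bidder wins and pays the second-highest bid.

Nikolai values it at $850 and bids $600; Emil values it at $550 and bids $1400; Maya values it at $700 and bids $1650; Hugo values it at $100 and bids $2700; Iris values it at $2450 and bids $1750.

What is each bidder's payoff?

Sorted high to low: Hugo $2700; Iris $1750; Maya $1650; Emil $1400; Nikolai $600.
Hugo has the top bid and wins; the price is the second-highest bid, $1750.
Hugo's payoff = $100 − $1750 = -$1650. All other bidders lose, so their payoff is 0.

Payoffs: Nikolai $0, Emil $0, Maya $0, Hugo -$1650, Iris $0.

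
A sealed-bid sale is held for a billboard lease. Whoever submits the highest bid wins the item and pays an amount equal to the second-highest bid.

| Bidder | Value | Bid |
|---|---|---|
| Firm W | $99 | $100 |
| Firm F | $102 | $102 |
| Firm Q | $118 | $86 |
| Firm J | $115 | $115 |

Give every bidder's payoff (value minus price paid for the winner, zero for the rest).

Ordered from highest: Firm J $115 > Firm F $102 > Firm W $100 > Firm Q $86.
Firm J has the top bid and wins; the price is the second-highest bid, $102.
Firm J's payoff = $115 − $102 = $13. All other bidders lose, so their payoff is 0.

Firm W $0, Firm F $0, Firm Q $0, Firm J $13.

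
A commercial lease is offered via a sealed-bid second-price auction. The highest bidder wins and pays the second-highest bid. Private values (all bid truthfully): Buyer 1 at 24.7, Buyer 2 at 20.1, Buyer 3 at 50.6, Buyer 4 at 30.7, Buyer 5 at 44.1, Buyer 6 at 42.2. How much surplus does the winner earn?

Ranking the bids: Buyer 3 50.6; Buyer 5 44.1; Buyer 6 42.2; Buyer 4 30.7; Buyer 1 24.7; Buyer 2 20.1.
Buyer 3 wins with the top bid and pays the second-highest, 44.1.
Surplus = 50.6 − 44.1 = 6.5.

Surplus = 6.5.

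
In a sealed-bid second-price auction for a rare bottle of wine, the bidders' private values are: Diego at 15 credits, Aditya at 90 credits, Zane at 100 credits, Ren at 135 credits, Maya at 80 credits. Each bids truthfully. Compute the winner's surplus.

Ordered from highest: Ren 135 credits > Zane 100 credits > Aditya 90 credits > Maya 80 credits > Diego 15 credits.
Ren wins with the top bid and pays the second-highest, 100 credits.
Surplus = 135 credits − 100 credits = 35 credits.

Surplus = 35 credits.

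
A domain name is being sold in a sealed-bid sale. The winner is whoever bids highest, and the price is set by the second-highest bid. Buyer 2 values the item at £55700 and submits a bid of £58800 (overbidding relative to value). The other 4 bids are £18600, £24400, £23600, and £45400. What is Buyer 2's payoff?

The bidder's payoff: £10300.

Highest competing bid: £45400.
Buyer 2's bid £58800 is the highest overall, so Buyer 2 wins and pays the second-highest bid, £45400.
Payoff = value − price = £55700 − £45400 = £10300.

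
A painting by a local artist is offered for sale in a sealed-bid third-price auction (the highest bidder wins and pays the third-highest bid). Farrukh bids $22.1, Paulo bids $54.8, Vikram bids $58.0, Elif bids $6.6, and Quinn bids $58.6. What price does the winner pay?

Price paid: $54.8.

Bids in descending order: Quinn $58.6, then Vikram $58.0, then Paulo $54.8, then Farrukh $22.1, then Elif $6.6.
Quinn is the highest bidder, so Quinn wins.
Under the third-price rule, the price is the third-highest bid: $54.8.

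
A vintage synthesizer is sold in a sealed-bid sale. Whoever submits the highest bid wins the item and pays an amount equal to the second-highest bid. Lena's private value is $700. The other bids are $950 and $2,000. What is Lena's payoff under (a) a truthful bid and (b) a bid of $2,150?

Truthful: $0; alternative: -$1,300.

The highest competing bid is $2,000.
Bidding truthfully at $700: the top bid is $2,000 (a rival), so Lena loses. Payoff = $0.
Bidding $2,150: Lena has the top bid, wins, and pays the second-highest bid $2,000. Payoff = $700 − $2,000 = -$1,300.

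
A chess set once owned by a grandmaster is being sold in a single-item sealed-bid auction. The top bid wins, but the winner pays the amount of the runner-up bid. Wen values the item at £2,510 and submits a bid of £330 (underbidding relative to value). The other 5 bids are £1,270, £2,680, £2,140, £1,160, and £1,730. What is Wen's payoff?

Highest competing bid: £2,680.
Wen's bid £330 is not the highest, so Wen loses, pays nothing, and earns zero payoff.

Wen's payoff: £0.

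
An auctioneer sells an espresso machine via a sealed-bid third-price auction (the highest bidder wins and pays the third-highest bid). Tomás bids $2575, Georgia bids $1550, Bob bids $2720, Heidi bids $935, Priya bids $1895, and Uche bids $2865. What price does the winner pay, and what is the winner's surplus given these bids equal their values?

The winner pays $2575 for a surplus of $290.

Ordered from highest: Uche $2865 > Bob $2720 > Tomás $2575 > Priya $1895 > Georgia $1550 > Heidi $935.
Uche is the highest bidder, so Uche wins.
Under the third-price rule, the price is the third-highest bid: $2575.
Surplus = $2865 − $2575 = $290.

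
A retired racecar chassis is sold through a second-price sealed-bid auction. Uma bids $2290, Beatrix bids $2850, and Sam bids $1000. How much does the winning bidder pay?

The winner pays $2290.

Bids in descending order: Beatrix $2850; Uma $2290; Sam $1000.
Beatrix has the highest bid, so Beatrix wins.
The second-highest bid is $2290, so that is what Beatrix pays.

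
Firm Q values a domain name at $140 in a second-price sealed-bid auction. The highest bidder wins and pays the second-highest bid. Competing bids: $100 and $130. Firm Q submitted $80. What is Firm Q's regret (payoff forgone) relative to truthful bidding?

Regret: $10.

The highest competing bid is $130.
Bidding truthfully at $140: Firm Q has the top bid, wins, and pays the second-highest bid $130. Payoff = $140 − $130 = $10.
Bidding $80: the top bid is $130 (a rival), so Firm Q loses. Payoff = $0.
Regret = truthful payoff − actual payoff = $10 − $0 = $10.
This is the dominant-strategy logic: truthful bidding weakly beats any alternative.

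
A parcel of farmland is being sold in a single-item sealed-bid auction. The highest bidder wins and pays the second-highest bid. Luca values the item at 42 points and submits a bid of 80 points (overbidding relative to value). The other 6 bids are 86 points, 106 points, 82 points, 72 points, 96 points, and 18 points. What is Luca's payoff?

Highest competing bid: 106 points.
Luca's bid 80 points is not the highest, so Luca loses, pays nothing, and earns zero payoff.

Payoff = 0 points.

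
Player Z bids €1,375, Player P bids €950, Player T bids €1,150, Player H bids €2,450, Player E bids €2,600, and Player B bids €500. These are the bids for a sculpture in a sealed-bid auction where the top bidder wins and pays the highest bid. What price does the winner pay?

Price paid: €2,600.

Sorted high to low: Player E €2,600, then Player H €2,450, then Player Z €1,375, then Player T €1,150, then Player P €950, then Player B €500.
Player E is the highest bidder, so Player E wins.
Under the first-price rule, the price is the highest bid: €2,600.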